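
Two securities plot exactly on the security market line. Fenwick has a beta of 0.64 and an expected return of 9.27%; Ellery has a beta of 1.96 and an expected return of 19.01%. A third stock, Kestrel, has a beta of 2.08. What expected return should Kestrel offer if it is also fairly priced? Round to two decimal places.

19.90%

MRP (SML slope) = (19.01% − 9.27%) / (1.96 − 0.64) = 9.74% / 1.32 = 7.3788%
R_f (intercept) = 9.27% − 0.64 × 7.3788% = 4.5476%
E(R_Kestrel) = R_f + β × MRP = 4.5476% + 2.08 × 7.3788% = 19.90%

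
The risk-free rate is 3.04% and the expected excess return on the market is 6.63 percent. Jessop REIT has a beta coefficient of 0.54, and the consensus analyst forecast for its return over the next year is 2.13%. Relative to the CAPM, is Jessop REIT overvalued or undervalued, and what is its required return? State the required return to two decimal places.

Overvalued; required return 6.62%

Required return = R_f + β·MRP = 3.04% + 0.54 × 6.63% = 6.62%
Forecast 2.13% < required 6.62% → the stock plots below the SML → overvalued.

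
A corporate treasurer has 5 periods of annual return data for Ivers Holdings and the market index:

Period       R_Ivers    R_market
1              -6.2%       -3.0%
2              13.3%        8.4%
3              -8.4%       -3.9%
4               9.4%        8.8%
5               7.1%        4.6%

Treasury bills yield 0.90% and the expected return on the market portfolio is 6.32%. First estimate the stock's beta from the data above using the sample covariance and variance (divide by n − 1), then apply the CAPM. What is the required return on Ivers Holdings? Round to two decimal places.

Mean R_i = (-6.2 + 13.3 − 8.4 + 9.4 + 7.1) / 5 = 3.0400%
Mean R_m = (-3.0 + 8.4 − 3.9 + 8.8 + 4.6) / 5 = 2.9800%
Σ(R_i − R̄_i)(R_m − R̄_m) = 233.1640  ⇒  Cov = 233.1640 / 4 = 58.2910
Σ(R_m − R̄_m)² = 148.9680  ⇒  Var(R_m) = 148.9680 / 4 = 37.2420
β = Cov / Var(R_m) = 58.2910 / 37.2420 = 1.5652
MRP = 6.32% − 0.90% = 5.42%
E(R) = R_f + β × MRP = 0.90% + 1.5652 × 5.42% = 9.38%

9.38%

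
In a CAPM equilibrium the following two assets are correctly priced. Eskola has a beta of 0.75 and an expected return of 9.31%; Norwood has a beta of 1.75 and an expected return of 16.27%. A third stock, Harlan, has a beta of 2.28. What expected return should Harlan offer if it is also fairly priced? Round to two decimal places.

MRP (SML slope) = (16.27% − 9.31%) / (1.75 − 0.75) = 6.96% / 1.00 = 6.9600%
R_f (intercept) = 9.31% − 0.75 × 6.9600% = 4.0900%
E(R_Harlan) = R_f + β × MRP = 4.0900% + 2.28 × 6.9600% = 19.96%

19.96%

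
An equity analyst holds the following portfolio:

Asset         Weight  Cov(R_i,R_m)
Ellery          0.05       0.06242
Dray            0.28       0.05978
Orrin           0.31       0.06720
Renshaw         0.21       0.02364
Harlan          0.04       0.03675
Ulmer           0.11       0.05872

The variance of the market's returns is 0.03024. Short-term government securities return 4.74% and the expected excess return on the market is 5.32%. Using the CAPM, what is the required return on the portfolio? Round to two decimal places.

β_Ellery = 0.06242 / 0.03024 = 2.0642
β_Dray = 0.05978 / 0.03024 = 1.9769
β_Orrin = 0.06720 / 0.03024 = 2.2222
β_Renshaw = 0.02364 / 0.03024 = 0.7817
β_Harlan = 0.03675 / 0.03024 = 1.2153
β_Ulmer = 0.05872 / 0.03024 = 1.9418
β_P = Σ w_i β_i = 0.05×2.0642 + 0.28×1.9769 + 0.31×2.2222 + 0.21×0.7817 + 0.04×1.2153 + 0.11×1.9418 = 1.7720
E(R_P) = R_f + β_P × MRP = 4.74% + 1.7720 × 5.32% = 14.17%

14.17%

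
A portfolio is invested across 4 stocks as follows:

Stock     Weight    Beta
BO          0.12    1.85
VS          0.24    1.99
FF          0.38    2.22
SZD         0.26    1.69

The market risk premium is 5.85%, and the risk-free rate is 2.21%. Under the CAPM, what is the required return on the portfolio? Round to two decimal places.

β_P = Σ w_i β_i = 0.12×1.85 + 0.24×1.99 + 0.38×2.22 + 0.26×1.69 = 1.9826
E(R_P) = R_f + β_P × MRP = 2.21% + 1.9826 × 5.85% = 13.81%

13.81%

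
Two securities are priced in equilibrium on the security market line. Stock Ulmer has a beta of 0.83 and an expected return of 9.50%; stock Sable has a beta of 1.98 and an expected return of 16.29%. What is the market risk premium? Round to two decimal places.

Both satisfy E(R) = R_f + β·MRP, so the slope of the SML is
MRP = (16.29% − 9.50%) / (1.98 − 0.83) = 6.79% / 1.15 = 5.9043%

5.90%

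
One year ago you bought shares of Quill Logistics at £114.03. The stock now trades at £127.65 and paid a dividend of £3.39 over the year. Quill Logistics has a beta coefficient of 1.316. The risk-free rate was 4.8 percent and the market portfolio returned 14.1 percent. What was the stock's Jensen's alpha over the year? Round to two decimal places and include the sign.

Realised HPR = (P1 + D1 − P0) / P0 = (127.65 + 3.39 − 114.03) / 114.03 = 17.01 / 114.03 = 14.9171%
MRP = 14.1% − 4.8% = 9.30%
CAPM required = R_f + β·MRP = 4.8% + 1.316 × 9.3% = 17.0388%
α = realised − required = 14.9171% − 17.0388% = -2.12%

-2.12%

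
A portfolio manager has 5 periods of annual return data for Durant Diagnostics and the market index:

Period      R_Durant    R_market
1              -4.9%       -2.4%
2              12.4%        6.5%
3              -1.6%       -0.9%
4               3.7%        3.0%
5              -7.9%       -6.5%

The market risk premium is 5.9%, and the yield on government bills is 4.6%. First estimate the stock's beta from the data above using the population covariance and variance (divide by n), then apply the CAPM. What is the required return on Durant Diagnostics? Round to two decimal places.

Mean R_i = (-4.9 + 12.4 − 1.6 + 3.7 − 7.9) / 5 = 0.3400%
Mean R_m = (-2.4 + 6.5 − 0.9 + 3.0 − 6.5) / 5 = -0.0600%
Σ(R_i − R̄_i)(R_m − R̄_m) = 156.3520  ⇒  Cov = 156.3520 / 5 = 31.2704
Σ(R_m − R̄_m)² = 100.0520  ⇒  Var(R_m) = 100.0520 / 5 = 20.0104
β = Cov / Var(R_m) = 31.2704 / 20.0104 = 1.5627
E(R) = R_f + β × MRP = 4.6% + 1.5627 × 5.9% = 13.82%

13.82%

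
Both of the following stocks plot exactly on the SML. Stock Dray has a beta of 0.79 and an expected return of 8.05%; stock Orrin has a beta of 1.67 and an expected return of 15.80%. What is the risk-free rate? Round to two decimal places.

1.09%

Both satisfy E(R) = R_f + β·MRP, so the slope of the SML is
MRP = (15.80% − 8.05%) / (1.67 − 0.79) = 7.75% / 0.88 = 8.8068%
R_f = E(R_Dray) − β_Dray·MRP = 8.05% − 0.79 × 8.8068% = 1.0926%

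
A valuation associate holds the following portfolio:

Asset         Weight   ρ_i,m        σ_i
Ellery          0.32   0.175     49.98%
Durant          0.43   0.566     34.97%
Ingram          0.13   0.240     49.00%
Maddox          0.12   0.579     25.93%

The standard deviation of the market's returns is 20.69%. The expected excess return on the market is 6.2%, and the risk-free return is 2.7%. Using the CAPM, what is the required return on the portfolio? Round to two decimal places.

7.09%

β_Ellery = 0.175 × 49.98% / 20.69% = 0.4227
β_Durant = 0.566 × 34.97% / 20.69% = 0.9566
β_Ingram = 0.240 × 49.00% / 20.69% = 0.5684
β_Maddox = 0.579 × 25.93% / 20.69% = 0.7256
β_P = Σ w_i β_i = 0.32×0.4227 + 0.43×0.9566 + 0.13×0.5684 + 0.12×0.7256 = 0.7076
E(R_P) = R_f + β_P × MRP = 2.7% + 0.7076 × 6.2% = 7.09%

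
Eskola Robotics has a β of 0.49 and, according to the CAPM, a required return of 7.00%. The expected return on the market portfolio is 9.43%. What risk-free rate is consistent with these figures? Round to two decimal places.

4.67%

E(R) = R_f + β(E(R_m) − R_f) = R_f(1 − β) + β·E(R_m)
7.00% = R_f × (1 − 0.49) + 0.49 × 9.43%
7.00% = R_f × 0.51 + 4.6207%
R_f = (7.00% − 4.6207%) / 0.51 = 4.67%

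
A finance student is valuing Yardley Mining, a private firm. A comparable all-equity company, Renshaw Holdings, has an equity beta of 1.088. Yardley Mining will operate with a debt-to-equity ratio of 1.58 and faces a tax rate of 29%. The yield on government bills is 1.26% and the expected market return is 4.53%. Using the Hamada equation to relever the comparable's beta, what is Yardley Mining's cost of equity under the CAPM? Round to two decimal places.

8.81%

β_L = β_U × [1 + (1 − t)(D/E)] = 1.088 × [1 + (1 − 0.29) × 1.58]
    = 1.088 × [1 + 0.71 × 1.58] = 1.088 × 2.1218 = 2.3085
MRP = 4.53% − 1.26% = 3.27%
E(R) = R_f + β_L × MRP = 1.26% + 2.3085 × 3.27% = 8.81%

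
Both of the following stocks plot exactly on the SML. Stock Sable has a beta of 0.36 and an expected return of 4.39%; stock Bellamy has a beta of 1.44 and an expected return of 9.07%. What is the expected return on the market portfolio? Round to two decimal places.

Both satisfy E(R) = R_f + β·MRP, so the slope of the SML is
MRP = (9.07% − 4.39%) / (1.44 − 0.36) = 4.68% / 1.08 = 4.3333%
R_f = E(R_Sable) − β_Sable·MRP = 4.39% − 0.36 × 4.3333% = 2.8300%
E(R_m) = R_f + MRP = 2.8300% + 4.3333% = 7.16%

7.16%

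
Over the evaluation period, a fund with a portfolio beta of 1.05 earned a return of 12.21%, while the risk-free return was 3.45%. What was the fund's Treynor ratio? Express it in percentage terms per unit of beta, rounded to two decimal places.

8.34%

Treynor = (R_P − R_f) / β_P = (12.21% − 3.45%) / 1.0500 = 8.76% / 1.0500 = 8.34%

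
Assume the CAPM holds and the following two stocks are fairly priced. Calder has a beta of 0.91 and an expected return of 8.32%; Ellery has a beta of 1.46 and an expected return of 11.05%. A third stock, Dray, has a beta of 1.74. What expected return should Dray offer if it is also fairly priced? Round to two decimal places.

12.44%

MRP (SML slope) = (11.05% − 8.32%) / (1.46 − 0.91) = 2.73% / 0.55 = 4.9636%
R_f (intercept) = 8.32% − 0.91 × 4.9636% = 3.8031%
E(R_Dray) = R_f + β × MRP = 3.8031% + 1.74 × 4.9636% = 12.44%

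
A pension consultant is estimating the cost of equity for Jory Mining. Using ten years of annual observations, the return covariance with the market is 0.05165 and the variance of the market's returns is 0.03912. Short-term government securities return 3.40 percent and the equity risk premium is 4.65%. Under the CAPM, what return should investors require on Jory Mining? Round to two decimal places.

9.54%

β = Cov(R_i, R_m) / Var(R_m) = 0.05165 / 0.03912 = 1.3203
E(R) = R_f + β × MRP = 3.40% + 1.3203 × 4.65% = 9.54%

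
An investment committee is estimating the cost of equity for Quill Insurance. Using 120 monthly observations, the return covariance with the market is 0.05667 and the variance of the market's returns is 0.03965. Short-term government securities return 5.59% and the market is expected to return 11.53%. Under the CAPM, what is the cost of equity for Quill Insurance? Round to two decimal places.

14.08%

β = Cov(R_i, R_m) / Var(R_m) = 0.05667 / 0.03965 = 1.4293
MRP = 11.53% − 5.59% = 5.94%
E(R) = R_f + β × MRP = 5.59% + 1.4293 × 5.94% = 14.08%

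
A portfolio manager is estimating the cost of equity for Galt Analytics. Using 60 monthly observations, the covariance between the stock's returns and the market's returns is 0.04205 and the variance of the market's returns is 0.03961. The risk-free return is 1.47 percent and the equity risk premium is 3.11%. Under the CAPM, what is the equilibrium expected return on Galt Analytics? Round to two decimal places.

β = Cov(R_i, R_m) / Var(R_m) = 0.04205 / 0.03961 = 1.0616
E(R) = R_f + β × MRP = 1.47% + 1.0616 × 3.11% = 4.77%

4.77%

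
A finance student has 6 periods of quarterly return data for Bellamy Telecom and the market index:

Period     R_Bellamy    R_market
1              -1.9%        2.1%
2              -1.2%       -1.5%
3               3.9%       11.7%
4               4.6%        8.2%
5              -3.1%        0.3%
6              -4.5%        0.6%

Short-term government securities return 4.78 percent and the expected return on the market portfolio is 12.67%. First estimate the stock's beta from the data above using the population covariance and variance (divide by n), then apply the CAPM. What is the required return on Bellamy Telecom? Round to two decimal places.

9.77%

Mean R_i = (-1.9 − 1.2 + 3.9 + 4.6 − 3.1 − 4.5) / 6 = -0.3667%
Mean R_m = (2.1 − 1.5 + 11.7 + 8.2 + 0.3 + 0.6) / 6 = 3.5667%
Σ(R_i − R̄_i)(R_m − R̄_m) = 85.3767  ⇒  Cov = 85.3767 / 6 = 14.2295
Σ(R_m − R̄_m)² = 134.9133  ⇒  Var(R_m) = 134.9133 / 6 = 22.4856
β = Cov / Var(R_m) = 14.2295 / 22.4856 = 0.6328
MRP = 12.67% − 4.78% = 7.89%
E(R) = R_f + β × MRP = 4.78% + 0.6328 × 7.89% = 9.77%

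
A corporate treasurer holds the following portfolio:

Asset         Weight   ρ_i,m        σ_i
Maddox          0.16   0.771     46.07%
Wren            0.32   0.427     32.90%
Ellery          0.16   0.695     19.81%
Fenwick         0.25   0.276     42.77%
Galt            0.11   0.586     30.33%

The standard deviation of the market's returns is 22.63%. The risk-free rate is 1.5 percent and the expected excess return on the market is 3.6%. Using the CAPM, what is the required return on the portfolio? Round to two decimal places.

β_Maddox = 0.771 × 46.07% / 22.63% = 1.5696
β_Wren = 0.427 × 32.90% / 22.63% = 0.6208
β_Ellery = 0.695 × 19.81% / 22.63% = 0.6084
β_Fenwick = 0.276 × 42.77% / 22.63% = 0.5216
β_Galt = 0.586 × 30.33% / 22.63% = 0.7854
β_P = Σ w_i β_i = 0.16×1.5696 + 0.32×0.6208 + 0.16×0.6084 + 0.25×0.5216 + 0.11×0.7854 = 0.7639
E(R_P) = R_f + β_P × MRP = 1.5% + 0.7639 × 3.6% = 4.25%

4.25%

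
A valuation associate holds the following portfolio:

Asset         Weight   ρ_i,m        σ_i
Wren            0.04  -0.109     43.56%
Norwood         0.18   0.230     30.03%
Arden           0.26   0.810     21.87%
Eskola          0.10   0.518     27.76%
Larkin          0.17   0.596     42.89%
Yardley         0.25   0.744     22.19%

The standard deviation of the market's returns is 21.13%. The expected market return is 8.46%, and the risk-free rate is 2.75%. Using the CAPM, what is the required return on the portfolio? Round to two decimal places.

6.96%

β_Wren = -0.109 × 43.56% / 21.13% = -0.2247
β_Norwood = 0.230 × 30.03% / 21.13% = 0.3269
β_Arden = 0.810 × 21.87% / 21.13% = 0.8384
β_Eskola = 0.518 × 27.76% / 21.13% = 0.6805
β_Larkin = 0.596 × 42.89% / 21.13% = 1.2098
β_Yardley = 0.744 × 22.19% / 21.13% = 0.7813
β_P = Σ w_i β_i = 0.04×-0.2247 + 0.18×0.3269 + 0.26×0.8384 + 0.10×0.6805 + 0.17×1.2098 + 0.25×0.7813 = 0.7369
MRP = 8.46% − 2.75% = 5.71%
E(R_P) = R_f + β_P × MRP = 2.75% + 0.7369 × 5.71% = 6.96%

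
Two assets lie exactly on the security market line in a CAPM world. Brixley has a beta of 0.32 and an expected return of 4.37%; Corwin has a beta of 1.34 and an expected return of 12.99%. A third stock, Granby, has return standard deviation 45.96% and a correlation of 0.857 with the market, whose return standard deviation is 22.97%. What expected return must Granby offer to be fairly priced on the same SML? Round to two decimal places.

MRP = (12.99% − 4.37%) / (1.34 − 0.32) = 8.4510%
R_f = 4.37% − 0.32 × 8.4510% = 1.6657%
β_Granby = ρ·σ_i/σ_m = 0.857 × 45.96 / 22.97 = 1.7147
E(R_Granby) = R_f + β × MRP = 1.6657% + 1.7147 × 8.4510% = 16.16%

16.16%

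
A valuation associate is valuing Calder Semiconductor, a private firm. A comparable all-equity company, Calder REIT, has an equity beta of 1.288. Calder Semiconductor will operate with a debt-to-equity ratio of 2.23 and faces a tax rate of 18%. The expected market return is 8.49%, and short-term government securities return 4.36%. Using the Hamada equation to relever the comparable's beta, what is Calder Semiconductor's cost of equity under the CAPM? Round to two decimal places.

β_L = β_U × [1 + (1 − t)(D/E)] = 1.288 × [1 + (1 − 0.18) × 2.23]
    = 1.288 × [1 + 0.82 × 2.23] = 1.288 × 2.8286 = 3.6432
MRP = 8.49% − 4.36% = 4.13%
E(R) = R_f + β_L × MRP = 4.36% + 3.6432 × 4.13% = 19.41%

19.41%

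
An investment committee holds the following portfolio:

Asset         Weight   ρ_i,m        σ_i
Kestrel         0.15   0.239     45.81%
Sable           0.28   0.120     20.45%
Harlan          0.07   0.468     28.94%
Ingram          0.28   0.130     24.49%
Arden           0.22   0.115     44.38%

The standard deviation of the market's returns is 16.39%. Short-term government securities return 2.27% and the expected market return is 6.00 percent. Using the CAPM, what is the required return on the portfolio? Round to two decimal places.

β_Kestrel = 0.239 × 45.81% / 16.39% = 0.6680
β_Sable = 0.120 × 20.45% / 16.39% = 0.1497
β_Harlan = 0.468 × 28.94% / 16.39% = 0.8264
β_Ingram = 0.130 × 24.49% / 16.39% = 0.1942
β_Arden = 0.115 × 44.38% / 16.39% = 0.3114
β_P = Σ w_i β_i = 0.15×0.6680 + 0.28×0.1497 + 0.07×0.8264 + 0.28×0.1942 + 0.22×0.3114 = 0.3228
MRP = 6.00% − 2.27% = 3.73%
E(R_P) = R_f + β_P × MRP = 2.27% + 0.3228 × 3.73% = 3.47%

3.47%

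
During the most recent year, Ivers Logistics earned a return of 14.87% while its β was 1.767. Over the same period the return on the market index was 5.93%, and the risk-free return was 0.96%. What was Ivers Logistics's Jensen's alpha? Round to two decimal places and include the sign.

Market excess return = 5.93% − 0.96% = 4.97%
CAPM benchmark = R_f + β(R_m − R_f) = 0.96% + 1.767 × 4.97% = 9.74199%
α = actual − benchmark = 14.87% − 9.74199% = +5.13%

+5.13%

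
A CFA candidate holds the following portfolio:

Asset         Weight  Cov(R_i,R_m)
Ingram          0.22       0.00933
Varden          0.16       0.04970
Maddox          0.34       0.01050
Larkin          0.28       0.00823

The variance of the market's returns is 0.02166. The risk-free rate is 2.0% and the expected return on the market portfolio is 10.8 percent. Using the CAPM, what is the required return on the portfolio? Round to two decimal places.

8.45%

β_Ingram = 0.00933 / 0.02166 = 0.4307
β_Varden = 0.04970 / 0.02166 = 2.2946
β_Maddox = 0.01050 / 0.02166 = 0.4848
β_Larkin = 0.00823 / 0.02166 = 0.3800
β_P = Σ w_i β_i = 0.22×0.4307 + 0.16×2.2946 + 0.34×0.4848 + 0.28×0.3800 = 0.7331
MRP = 10.8% − 2.0% = 8.80%
E(R_P) = R_f + β_P × MRP = 2.0% + 0.7331 × 8.8% = 8.45%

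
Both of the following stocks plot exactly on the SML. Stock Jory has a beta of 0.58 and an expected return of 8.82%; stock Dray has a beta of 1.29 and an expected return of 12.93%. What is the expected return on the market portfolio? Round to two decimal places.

11.25%

Both satisfy E(R) = R_f + β·MRP, so the slope of the SML is
MRP = (12.93% − 8.82%) / (1.29 − 0.58) = 4.11% / 0.71 = 5.7887%
R_f = E(R_Jory) − β_Jory·MRP = 8.82% − 0.58 × 5.7887% = 5.4626%
E(R_m) = R_f + MRP = 5.4626% + 5.7887% = 11.25%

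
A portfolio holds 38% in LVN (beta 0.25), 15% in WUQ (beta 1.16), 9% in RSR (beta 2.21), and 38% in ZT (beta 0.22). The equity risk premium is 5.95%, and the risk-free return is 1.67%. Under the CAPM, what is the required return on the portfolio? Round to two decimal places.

4.95%

β_P = Σ w_i β_i = 0.38×0.25 + 0.15×1.16 + 0.09×2.21 + 0.38×0.22 = 0.5515
E(R_P) = R_f + β_P × MRP = 1.67% + 0.5515 × 5.95% = 4.95%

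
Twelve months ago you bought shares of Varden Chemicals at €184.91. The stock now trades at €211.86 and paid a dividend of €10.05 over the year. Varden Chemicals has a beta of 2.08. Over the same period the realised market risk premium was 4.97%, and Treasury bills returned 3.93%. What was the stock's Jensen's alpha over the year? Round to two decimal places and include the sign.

Realised HPR = (P1 + D1 − P0) / P0 = (211.86 + 10.05 − 184.91) / 184.91 = 37.00 / 184.91 = 20.0097%
CAPM required = R_f + β·MRP = 3.93% + 2.08 × 4.97% = 14.2676%
α = realised − required = 20.0097% − 14.2676% = +5.74%

+5.74%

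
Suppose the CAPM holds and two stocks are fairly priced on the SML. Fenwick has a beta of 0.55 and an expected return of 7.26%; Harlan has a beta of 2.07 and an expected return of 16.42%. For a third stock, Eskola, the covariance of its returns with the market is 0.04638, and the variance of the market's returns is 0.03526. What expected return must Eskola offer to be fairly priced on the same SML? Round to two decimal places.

MRP = (16.42% − 7.26%) / (2.07 − 0.55) = 6.0263%
R_f = 7.26% − 0.55 × 6.0263% = 3.9455%
β_Eskola = Cov / Var(R_m) = 0.04638 / 0.03526 = 1.3154
E(R_Eskola) = R_f + β × MRP = 3.9455% + 1.3154 × 6.0263% = 11.87%

11.87%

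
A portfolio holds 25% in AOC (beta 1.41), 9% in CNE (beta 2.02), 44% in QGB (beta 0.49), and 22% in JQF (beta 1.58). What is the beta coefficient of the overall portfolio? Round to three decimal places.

β_P = Σ w_i β_i = 0.25×1.41 + 0.09×2.02 + 0.44×0.49 + 0.22×1.58 = 1.0975

1.098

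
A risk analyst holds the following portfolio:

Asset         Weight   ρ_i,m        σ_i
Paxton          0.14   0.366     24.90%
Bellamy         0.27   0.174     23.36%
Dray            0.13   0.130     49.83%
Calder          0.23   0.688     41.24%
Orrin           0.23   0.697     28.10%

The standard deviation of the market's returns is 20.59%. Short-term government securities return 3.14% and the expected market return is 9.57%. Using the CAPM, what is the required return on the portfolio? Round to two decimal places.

7.59%

β_Paxton = 0.366 × 24.90% / 20.59% = 0.4426
β_Bellamy = 0.174 × 23.36% / 20.59% = 0.1974
β_Dray = 0.130 × 49.83% / 20.59% = 0.3146
β_Calder = 0.688 × 41.24% / 20.59% = 1.3780
β_Orrin = 0.697 × 28.10% / 20.59% = 0.9512
β_P = Σ w_i β_i = 0.14×0.4426 + 0.27×0.1974 + 0.13×0.3146 + 0.23×1.3780 + 0.23×0.9512 = 0.6919
MRP = 9.57% − 3.14% = 6.43%
E(R_P) = R_f + β_P × MRP = 3.14% + 0.6919 × 6.43% = 7.59%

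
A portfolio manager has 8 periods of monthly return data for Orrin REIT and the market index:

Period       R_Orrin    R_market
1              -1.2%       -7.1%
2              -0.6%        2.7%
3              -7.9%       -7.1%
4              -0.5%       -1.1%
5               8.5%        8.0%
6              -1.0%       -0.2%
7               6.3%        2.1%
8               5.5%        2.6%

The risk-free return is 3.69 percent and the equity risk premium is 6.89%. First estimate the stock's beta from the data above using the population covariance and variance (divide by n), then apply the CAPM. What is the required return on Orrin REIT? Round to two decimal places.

Mean R_i = (-1.2 − 0.6 − 7.9 − 0.5 + 8.5 − 1.0 + 6.3 + 5.5) / 8 = 1.1375%
Mean R_m = (-7.1 + 2.7 − 7.1 − 1.1 + 8.0 − 0.2 + 2.1 + 2.6) / 8 = -0.0125%
Σ(R_i − R̄_i)(R_m − R̄_m) = 159.3838  ⇒  Cov = 159.3838 / 8 = 19.9230
Σ(R_m − R̄_m)² = 184.5288  ⇒  Var(R_m) = 184.5288 / 8 = 23.0661
β = Cov / Var(R_m) = 19.9230 / 23.0661 = 0.8637
E(R) = R_f + β × MRP = 3.69% + 0.8637 × 6.89% = 9.64%

9.64%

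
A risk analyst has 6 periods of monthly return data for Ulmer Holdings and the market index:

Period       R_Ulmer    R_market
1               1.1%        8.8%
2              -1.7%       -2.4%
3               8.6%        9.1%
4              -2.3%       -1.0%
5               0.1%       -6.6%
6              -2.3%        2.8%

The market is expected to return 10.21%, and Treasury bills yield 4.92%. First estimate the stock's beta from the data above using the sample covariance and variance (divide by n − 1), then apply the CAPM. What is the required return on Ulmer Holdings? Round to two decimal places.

Mean R_i = (1.1 − 1.7 + 8.6 − 2.3 + 0.1 − 2.3) / 6 = 0.5833%
Mean R_m = (8.8 − 2.4 + 9.1 − 1.0 − 6.6 + 2.8) / 6 = 1.7833%
Σ(R_i − R̄_i)(R_m − R̄_m) = 80.9783  ⇒  Cov = 80.9783 / 5 = 16.1957
Σ(R_m − R̄_m)² = 199.3283  ⇒  Var(R_m) = 199.3283 / 5 = 39.8657
β = Cov / Var(R_m) = 16.1957 / 39.8657 = 0.4063
MRP = 10.21% − 4.92% = 5.29%
E(R) = R_f + β × MRP = 4.92% + 0.4063 × 5.29% = 7.07%

7.07%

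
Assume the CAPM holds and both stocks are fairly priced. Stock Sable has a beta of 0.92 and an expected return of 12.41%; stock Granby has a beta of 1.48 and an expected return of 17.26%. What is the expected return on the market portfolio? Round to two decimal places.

13.10%

Both satisfy E(R) = R_f + β·MRP, so the slope of the SML is
MRP = (17.26% − 12.41%) / (1.48 − 0.92) = 4.85% / 0.56 = 8.6607%
R_f = E(R_Sable) − β_Sable·MRP = 12.41% − 0.92 × 8.6607% = 4.4422%
E(R_m) = R_f + MRP = 4.4422% + 8.6607% = 13.10%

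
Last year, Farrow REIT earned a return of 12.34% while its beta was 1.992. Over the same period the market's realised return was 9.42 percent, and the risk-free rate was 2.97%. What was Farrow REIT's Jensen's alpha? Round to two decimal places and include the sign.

-3.48%

Market excess return = 9.42% − 2.97% = 6.45%
CAPM benchmark = R_f + β(R_m − R_f) = 2.97% + 1.992 × 6.45% = 15.81840%
α = actual − benchmark = 12.34% − 15.81840% = -3.48%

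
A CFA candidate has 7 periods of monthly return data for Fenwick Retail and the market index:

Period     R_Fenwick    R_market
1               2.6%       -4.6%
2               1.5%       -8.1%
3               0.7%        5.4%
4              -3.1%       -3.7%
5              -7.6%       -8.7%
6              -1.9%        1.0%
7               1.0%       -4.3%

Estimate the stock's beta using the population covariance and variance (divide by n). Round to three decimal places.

0.192

Mean R_i = (2.6 + 1.5 + 0.7 − 3.1 − 7.6 − 1.9 + 1.0) / 7 = -0.9714%
Mean R_m = (-4.6 − 8.1 + 5.4 − 3.7 − 8.7 + 1.0 − 4.3) / 7 = -3.2857%
Σ(R_i − R̄_i)(R_m − R̄_m) = 28.7171  ⇒  Cov = 28.7171 / 7 = 4.1024
Σ(R_m − R̄_m)² = 149.2286  ⇒  Var(R_m) = 149.2286 / 7 = 21.3184
β = Cov / Var(R_m) = 4.1024 / 21.3184 = 0.1924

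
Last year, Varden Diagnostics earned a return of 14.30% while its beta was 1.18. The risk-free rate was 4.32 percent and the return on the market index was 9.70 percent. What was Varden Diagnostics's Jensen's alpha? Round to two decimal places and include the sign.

+3.63%

Market excess return = 9.70% − 4.32% = 5.38%
CAPM benchmark = R_f + β(R_m − R_f) = 4.32% + 1.18 × 5.38% = 10.6684%
α = actual − benchmark = 14.30% − 10.6684% = +3.63%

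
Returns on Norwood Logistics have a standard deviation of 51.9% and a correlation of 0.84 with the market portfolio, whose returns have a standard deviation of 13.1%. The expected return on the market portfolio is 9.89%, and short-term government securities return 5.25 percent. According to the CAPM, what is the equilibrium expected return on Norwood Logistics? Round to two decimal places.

β = ρ × σ_i / σ_m = 0.84 × 51.9% / 13.1% = 3.3279
MRP = 9.89% − 5.25% = 4.64%
E(R) = 5.25% + 3.3279 × 4.64% = 20.69%

20.69%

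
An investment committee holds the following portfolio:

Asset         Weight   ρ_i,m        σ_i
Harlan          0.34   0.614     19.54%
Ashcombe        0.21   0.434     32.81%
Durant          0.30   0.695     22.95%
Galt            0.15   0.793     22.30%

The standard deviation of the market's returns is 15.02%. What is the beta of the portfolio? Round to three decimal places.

β_Harlan = 0.614 × 19.54% / 15.02% = 0.7988
β_Ashcombe = 0.434 × 32.81% / 15.02% = 0.9480
β_Durant = 0.695 × 22.95% / 15.02% = 1.0619
β_Galt = 0.793 × 22.30% / 15.02% = 1.1774
β_P = Σ w_i β_i = 0.34×0.7988 + 0.21×0.9480 + 0.30×1.0619 + 0.15×1.1774 = 0.9659

0.966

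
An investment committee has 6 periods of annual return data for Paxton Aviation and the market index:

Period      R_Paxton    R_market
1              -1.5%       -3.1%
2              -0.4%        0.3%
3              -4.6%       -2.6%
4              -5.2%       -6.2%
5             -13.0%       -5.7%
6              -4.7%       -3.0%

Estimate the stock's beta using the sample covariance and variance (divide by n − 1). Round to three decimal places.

1.352

Mean R_i = (-1.5 − 0.4 − 4.6 − 5.2 − 13.0 − 4.7) / 6 = -4.9000%
Mean R_m = (-3.1 + 0.3 − 2.6 − 6.2 − 5.7 − 3.0) / 6 = -3.3833%
Σ(R_i − R̄_i)(R_m − R̄_m) = 37.4600  ⇒  Cov = 37.4600 / 5 = 7.4920
Σ(R_m − R̄_m)² = 27.7083  ⇒  Var(R_m) = 27.7083 / 5 = 5.5417
β = Cov / Var(R_m) = 7.4920 / 5.5417 = 1.3519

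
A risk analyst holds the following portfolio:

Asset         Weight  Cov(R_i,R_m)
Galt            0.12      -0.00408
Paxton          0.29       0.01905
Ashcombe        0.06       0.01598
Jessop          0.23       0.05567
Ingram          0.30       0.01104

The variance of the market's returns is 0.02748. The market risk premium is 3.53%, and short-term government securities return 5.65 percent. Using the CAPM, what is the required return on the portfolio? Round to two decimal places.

β_Galt = -0.00408 / 0.02748 = -0.1485
β_Paxton = 0.01905 / 0.02748 = 0.6932
β_Ashcombe = 0.01598 / 0.02748 = 0.5815
β_Jessop = 0.05567 / 0.02748 = 2.0258
β_Ingram = 0.01104 / 0.02748 = 0.4017
β_P = Σ w_i β_i = 0.12×-0.1485 + 0.29×0.6932 + 0.06×0.5815 + 0.23×2.0258 + 0.30×0.4017 = 0.8045
E(R_P) = R_f + β_P × MRP = 5.65% + 0.8045 × 3.53% = 8.49%

8.49%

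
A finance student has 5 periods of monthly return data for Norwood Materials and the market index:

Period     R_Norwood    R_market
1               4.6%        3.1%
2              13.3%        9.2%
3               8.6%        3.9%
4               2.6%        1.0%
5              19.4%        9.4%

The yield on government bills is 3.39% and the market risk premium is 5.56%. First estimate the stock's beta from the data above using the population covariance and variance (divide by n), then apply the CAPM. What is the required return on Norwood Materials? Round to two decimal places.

Mean R_i = (4.6 + 13.3 + 8.6 + 2.6 + 19.4) / 5 = 9.7000%
Mean R_m = (3.1 + 9.2 + 3.9 + 1.0 + 9.4) / 5 = 5.3200%
Σ(R_i − R̄_i)(R_m − R̄_m) = 97.1000  ⇒  Cov = 97.1000 / 5 = 19.4200
Σ(R_m − R̄_m)² = 57.3080  ⇒  Var(R_m) = 57.3080 / 5 = 11.4616
β = Cov / Var(R_m) = 19.4200 / 11.4616 = 1.6944
E(R) = R_f + β × MRP = 3.39% + 1.6944 × 5.56% = 12.81%

12.81%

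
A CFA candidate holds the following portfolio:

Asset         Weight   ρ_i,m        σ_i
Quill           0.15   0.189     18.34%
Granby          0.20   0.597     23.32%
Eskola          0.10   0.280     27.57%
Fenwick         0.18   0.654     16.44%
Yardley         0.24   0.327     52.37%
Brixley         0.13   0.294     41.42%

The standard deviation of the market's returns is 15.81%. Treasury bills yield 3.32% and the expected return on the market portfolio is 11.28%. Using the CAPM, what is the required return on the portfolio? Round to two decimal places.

β_Quill = 0.189 × 18.34% / 15.81% = 0.2192
β_Granby = 0.597 × 23.32% / 15.81% = 0.8806
β_Eskola = 0.280 × 27.57% / 15.81% = 0.4883
β_Fenwick = 0.654 × 16.44% / 15.81% = 0.6801
β_Yardley = 0.327 × 52.37% / 15.81% = 1.0832
β_Brixley = 0.294 × 41.42% / 15.81% = 0.7702
β_P = Σ w_i β_i = 0.15×0.2192 + 0.20×0.8806 + 0.10×0.4883 + 0.18×0.6801 + 0.24×1.0832 + 0.13×0.7702 = 0.7403
MRP = 11.28% − 3.32% = 7.96%
E(R_P) = R_f + β_P × MRP = 3.32% + 0.7403 × 7.96% = 9.21%

9.21%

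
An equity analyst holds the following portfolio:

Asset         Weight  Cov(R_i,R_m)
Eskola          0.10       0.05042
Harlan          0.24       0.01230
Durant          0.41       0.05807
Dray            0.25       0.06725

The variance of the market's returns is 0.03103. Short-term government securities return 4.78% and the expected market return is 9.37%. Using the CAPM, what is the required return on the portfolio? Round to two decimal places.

11.97%

β_Eskola = 0.05042 / 0.03103 = 1.6249
β_Harlan = 0.01230 / 0.03103 = 0.3964
β_Durant = 0.05807 / 0.03103 = 1.8714
β_Dray = 0.06725 / 0.03103 = 2.1673
β_P = Σ w_i β_i = 0.10×1.6249 + 0.24×0.3964 + 0.41×1.8714 + 0.25×2.1673 = 1.5667
MRP = 9.37% − 4.78% = 4.59%
E(R_P) = R_f + β_P × MRP = 4.78% + 1.5667 × 4.59% = 11.97%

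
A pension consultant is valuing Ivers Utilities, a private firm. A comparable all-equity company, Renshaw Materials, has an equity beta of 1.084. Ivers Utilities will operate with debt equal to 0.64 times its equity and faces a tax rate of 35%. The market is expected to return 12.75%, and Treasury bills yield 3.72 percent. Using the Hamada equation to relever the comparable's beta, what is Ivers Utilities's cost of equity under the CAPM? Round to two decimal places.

17.58%

β_L = β_U × [1 + (1 − t)(D/E)] = 1.084 × [1 + (1 − 0.35) × 0.64]
    = 1.084 × [1 + 0.65 × 0.64] = 1.084 × 1.4160 = 1.5349
MRP = 12.75% − 3.72% = 9.03%
E(R) = R_f + β_L × MRP = 3.72% + 1.5349 × 9.03% = 17.58%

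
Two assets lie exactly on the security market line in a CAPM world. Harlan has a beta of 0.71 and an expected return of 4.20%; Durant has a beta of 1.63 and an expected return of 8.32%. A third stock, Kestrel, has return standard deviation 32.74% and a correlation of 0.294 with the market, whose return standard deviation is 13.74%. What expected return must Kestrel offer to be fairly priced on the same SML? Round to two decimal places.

MRP = (8.32% − 4.20%) / (1.63 − 0.71) = 4.4783%
R_f = 4.20% − 0.71 × 4.4783% = 1.0204%
β_Kestrel = ρ·σ_i/σ_m = 0.294 × 32.74 / 13.74 = 0.7006
E(R_Kestrel) = R_f + β × MRP = 1.0204% + 0.7006 × 4.4783% = 4.16%

4.16%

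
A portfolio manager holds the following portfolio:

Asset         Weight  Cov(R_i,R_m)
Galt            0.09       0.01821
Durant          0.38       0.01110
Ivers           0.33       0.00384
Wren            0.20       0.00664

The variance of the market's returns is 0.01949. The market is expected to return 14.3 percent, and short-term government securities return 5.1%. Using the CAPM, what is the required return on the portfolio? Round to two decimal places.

β_Galt = 0.01821 / 0.01949 = 0.9343
β_Durant = 0.01110 / 0.01949 = 0.5695
β_Ivers = 0.00384 / 0.01949 = 0.1970
β_Wren = 0.00664 / 0.01949 = 0.3407
β_P = Σ w_i β_i = 0.09×0.9343 + 0.38×0.5695 + 0.33×0.1970 + 0.20×0.3407 = 0.4336
MRP = 14.3% − 5.1% = 9.20%
E(R_P) = R_f + β_P × MRP = 5.1% + 0.4336 × 9.2% = 9.09%

9.09%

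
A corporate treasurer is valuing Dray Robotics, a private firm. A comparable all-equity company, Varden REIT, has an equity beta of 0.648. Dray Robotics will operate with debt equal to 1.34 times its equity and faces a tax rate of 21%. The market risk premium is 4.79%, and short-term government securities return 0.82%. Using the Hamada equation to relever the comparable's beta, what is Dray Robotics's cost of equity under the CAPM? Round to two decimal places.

7.21%

β_L = β_U × [1 + (1 − t)(D/E)] = 0.648 × [1 + (1 − 0.21) × 1.34]
    = 0.648 × [1 + 0.79 × 1.34] = 0.648 × 2.0586 = 1.3340
E(R) = R_f + β_L × MRP = 0.82% + 1.3340 × 4.79% = 7.21%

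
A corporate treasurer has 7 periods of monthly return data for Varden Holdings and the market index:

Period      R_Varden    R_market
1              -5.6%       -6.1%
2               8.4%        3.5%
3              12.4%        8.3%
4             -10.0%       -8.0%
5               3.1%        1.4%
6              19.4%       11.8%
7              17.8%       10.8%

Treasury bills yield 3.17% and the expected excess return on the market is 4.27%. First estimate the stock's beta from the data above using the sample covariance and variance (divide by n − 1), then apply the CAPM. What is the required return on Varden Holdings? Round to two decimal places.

Mean R_i = (-5.6 + 8.4 + 12.4 − 10.0 + 3.1 + 19.4 + 17.8) / 7 = 6.5000%
Mean R_m = (-6.1 + 3.5 + 8.3 − 8.0 + 1.4 + 11.8 + 10.8) / 7 = 3.1000%
Σ(R_i − R̄_i)(R_m − R̄_m) = 530.9300  ⇒  Cov = 530.9300 / 6 = 88.4883
Σ(R_m − R̄_m)² = 372.9200  ⇒  Var(R_m) = 372.9200 / 6 = 62.1533
β = Cov / Var(R_m) = 88.4883 / 62.1533 = 1.4237
E(R) = R_f + β × MRP = 3.17% + 1.4237 × 4.27% = 9.25%

9.25%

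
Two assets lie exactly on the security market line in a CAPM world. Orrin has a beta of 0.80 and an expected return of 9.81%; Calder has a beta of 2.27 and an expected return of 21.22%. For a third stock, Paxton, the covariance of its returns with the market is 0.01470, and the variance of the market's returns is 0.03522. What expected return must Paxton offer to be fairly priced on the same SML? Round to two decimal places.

MRP = (21.22% − 9.81%) / (2.27 − 0.80) = 7.7619%
R_f = 9.81% − 0.80 × 7.7619% = 3.6005%
β_Paxton = Cov / Var(R_m) = 0.01470 / 0.03522 = 0.4174
E(R_Paxton) = R_f + β × MRP = 3.6005% + 0.4174 × 7.7619% = 6.84%

6.84%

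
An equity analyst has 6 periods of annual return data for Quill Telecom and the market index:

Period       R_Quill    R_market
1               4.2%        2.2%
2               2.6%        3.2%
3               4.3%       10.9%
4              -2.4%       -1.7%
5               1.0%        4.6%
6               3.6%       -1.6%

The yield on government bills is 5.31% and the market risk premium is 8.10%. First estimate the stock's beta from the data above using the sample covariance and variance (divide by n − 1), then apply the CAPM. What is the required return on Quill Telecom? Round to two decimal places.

7.42%

Mean R_i = (4.2 + 2.6 + 4.3 − 2.4 + 1.0 + 3.6) / 6 = 2.2167%
Mean R_m = (2.2 + 3.2 + 10.9 − 1.7 + 4.6 − 1.6) / 6 = 2.9333%
Σ(R_i − R̄_i)(R_m − R̄_m) = 28.3367  ⇒  Cov = 28.3367 / 5 = 5.6673
Σ(R_m − R̄_m)² = 108.8733  ⇒  Var(R_m) = 108.8733 / 5 = 21.7747
β = Cov / Var(R_m) = 5.6673 / 21.7747 = 0.2603
E(R) = R_f + β × MRP = 5.31% + 0.2603 × 8.10% = 7.42%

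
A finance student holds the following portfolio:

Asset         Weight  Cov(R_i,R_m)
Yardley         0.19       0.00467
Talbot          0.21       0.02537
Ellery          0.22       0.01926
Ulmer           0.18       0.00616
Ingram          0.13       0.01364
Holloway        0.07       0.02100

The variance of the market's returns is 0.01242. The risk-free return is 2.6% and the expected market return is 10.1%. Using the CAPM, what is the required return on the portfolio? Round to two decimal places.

11.54%

β_Yardley = 0.00467 / 0.01242 = 0.3760
β_Talbot = 0.02537 / 0.01242 = 2.0427
β_Ellery = 0.01926 / 0.01242 = 1.5507
β_Ulmer = 0.00616 / 0.01242 = 0.4960
β_Ingram = 0.01364 / 0.01242 = 1.0982
β_Holloway = 0.02100 / 0.01242 = 1.6908
β_P = Σ w_i β_i = 0.19×0.3760 + 0.21×2.0427 + 0.22×1.5507 + 0.18×0.4960 + 0.13×1.0982 + 0.07×1.6908 = 1.1920
MRP = 10.1% − 2.6% = 7.50%
E(R_P) = R_f + β_P × MRP = 2.6% + 1.1920 × 7.5% = 11.54%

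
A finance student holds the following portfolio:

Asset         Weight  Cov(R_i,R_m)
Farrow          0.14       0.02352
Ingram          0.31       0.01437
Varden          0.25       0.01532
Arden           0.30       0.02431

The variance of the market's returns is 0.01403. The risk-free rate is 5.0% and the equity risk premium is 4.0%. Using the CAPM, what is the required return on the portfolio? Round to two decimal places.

β_Farrow = 0.02352 / 0.01403 = 1.6764
β_Ingram = 0.01437 / 0.01403 = 1.0242
β_Varden = 0.01532 / 0.01403 = 1.0919
β_Arden = 0.02431 / 0.01403 = 1.7327
β_P = Σ w_i β_i = 0.14×1.6764 + 0.31×1.0242 + 0.25×1.0919 + 0.30×1.7327 = 1.3450
E(R_P) = R_f + β_P × MRP = 5.0% + 1.3450 × 4.0% = 10.38%

10.38%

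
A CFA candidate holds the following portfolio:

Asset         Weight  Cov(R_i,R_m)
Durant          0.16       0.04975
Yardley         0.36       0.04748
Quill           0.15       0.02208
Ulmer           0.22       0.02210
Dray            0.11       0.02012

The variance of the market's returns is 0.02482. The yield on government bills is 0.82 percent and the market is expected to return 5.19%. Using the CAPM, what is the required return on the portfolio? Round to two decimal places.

7.06%

β_Durant = 0.04975 / 0.02482 = 2.0044
β_Yardley = 0.04748 / 0.02482 = 1.9130
β_Quill = 0.02208 / 0.02482 = 0.8896
β_Ulmer = 0.02210 / 0.02482 = 0.8904
β_Dray = 0.02012 / 0.02482 = 0.8106
β_P = Σ w_i β_i = 0.16×2.0044 + 0.36×1.9130 + 0.15×0.8896 + 0.22×0.8904 + 0.11×0.8106 = 1.4279
MRP = 5.19% − 0.82% = 4.37%
E(R_P) = R_f + β_P × MRP = 0.82% + 1.4279 × 4.37% = 7.06%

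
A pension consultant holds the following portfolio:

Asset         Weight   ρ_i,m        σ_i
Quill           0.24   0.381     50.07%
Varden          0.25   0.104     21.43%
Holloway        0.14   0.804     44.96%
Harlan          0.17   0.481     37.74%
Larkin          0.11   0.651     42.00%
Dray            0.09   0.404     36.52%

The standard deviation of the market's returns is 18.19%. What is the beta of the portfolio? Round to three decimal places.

0.969

β_Quill = 0.381 × 50.07% / 18.19% = 1.0487
β_Varden = 0.104 × 21.43% / 18.19% = 0.1225
β_Holloway = 0.804 × 44.96% / 18.19% = 1.9872
β_Harlan = 0.481 × 37.74% / 18.19% = 0.9980
β_Larkin = 0.651 × 42.00% / 18.19% = 1.5031
β_Dray = 0.404 × 36.52% / 18.19% = 0.8111
β_P = Σ w_i β_i = 0.24×1.0487 + 0.25×0.1225 + 0.14×1.9872 + 0.17×0.9980 + 0.11×1.5031 + 0.09×0.8111 = 0.9685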